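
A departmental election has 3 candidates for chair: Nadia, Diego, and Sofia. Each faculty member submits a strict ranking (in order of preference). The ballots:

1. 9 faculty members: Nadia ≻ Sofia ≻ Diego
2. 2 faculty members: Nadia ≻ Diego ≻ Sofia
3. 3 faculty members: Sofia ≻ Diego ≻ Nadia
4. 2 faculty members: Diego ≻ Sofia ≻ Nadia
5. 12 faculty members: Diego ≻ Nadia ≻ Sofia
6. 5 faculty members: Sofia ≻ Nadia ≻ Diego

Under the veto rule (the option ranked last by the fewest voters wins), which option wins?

Nadia

Last-place votes: Nadia 5, Diego 14, Sofia 14.
Nadia is ranked last by the fewest voters, so Nadia wins.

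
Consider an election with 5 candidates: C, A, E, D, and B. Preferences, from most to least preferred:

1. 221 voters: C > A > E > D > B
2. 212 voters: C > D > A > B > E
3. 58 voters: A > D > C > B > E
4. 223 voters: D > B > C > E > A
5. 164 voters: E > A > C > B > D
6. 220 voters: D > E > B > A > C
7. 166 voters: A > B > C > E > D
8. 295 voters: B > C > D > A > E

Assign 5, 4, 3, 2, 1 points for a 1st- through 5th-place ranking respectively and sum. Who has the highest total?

C: 221·5 + 212·5 + 58·3 + 223·3 + 164·3 + 220·1 + 166·3 + 295·4 = 5398
A: 221·4 + 212·3 + 58·5 + 223·1 + 164·4 + 220·2 + 166·5 + 295·2 = 4549
E: 221·3 + 212·1 + 58·1 + 223·2 + 164·5 + 220·4 + 166·2 + 295·1 = 3706
D: 221·2 + 212·4 + 58·4 + 223·5 + 164·1 + 220·5 + 166·1 + 295·3 = 4952
B: 221·1 + 212·2 + 58·2 + 223·4 + 164·2 + 220·3 + 166·4 + 295·5 = 4780
C has the highest Borda score (5398).

C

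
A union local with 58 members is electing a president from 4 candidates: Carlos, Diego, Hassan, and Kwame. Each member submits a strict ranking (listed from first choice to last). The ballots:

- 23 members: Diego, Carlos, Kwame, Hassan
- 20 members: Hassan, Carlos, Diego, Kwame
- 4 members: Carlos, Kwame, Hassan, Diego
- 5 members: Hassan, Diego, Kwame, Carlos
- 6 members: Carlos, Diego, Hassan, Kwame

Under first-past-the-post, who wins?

Hassan

First-place votes: Carlos 10, Diego 23, Hassan 25, Kwame 0.
Hassan has the most first-place votes.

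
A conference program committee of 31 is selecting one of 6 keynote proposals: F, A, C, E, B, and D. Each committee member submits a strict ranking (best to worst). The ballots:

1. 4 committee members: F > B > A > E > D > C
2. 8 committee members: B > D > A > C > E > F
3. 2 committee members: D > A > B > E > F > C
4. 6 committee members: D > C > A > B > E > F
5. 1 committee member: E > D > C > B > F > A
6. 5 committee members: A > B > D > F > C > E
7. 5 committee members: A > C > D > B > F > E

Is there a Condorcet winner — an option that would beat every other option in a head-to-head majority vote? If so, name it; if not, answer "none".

none

Checking pairwise contests:
A beats F 26–5.
D beats A 17–14.
A beats C 24–7.
A beats E 30–1.
A beats B 18–13.
B beats D 17–14.
Every option loses at least one head-to-head, so there is no Condorcet winner.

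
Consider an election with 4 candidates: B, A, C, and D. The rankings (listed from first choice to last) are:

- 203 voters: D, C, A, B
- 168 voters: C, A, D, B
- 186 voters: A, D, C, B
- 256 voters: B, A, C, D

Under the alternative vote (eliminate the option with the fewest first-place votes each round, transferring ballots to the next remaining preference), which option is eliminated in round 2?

D

Round 1: B 256, A 186, C 168, D 203. Eliminate C.
Round 2: B 256, A 354, D 203. Eliminate D.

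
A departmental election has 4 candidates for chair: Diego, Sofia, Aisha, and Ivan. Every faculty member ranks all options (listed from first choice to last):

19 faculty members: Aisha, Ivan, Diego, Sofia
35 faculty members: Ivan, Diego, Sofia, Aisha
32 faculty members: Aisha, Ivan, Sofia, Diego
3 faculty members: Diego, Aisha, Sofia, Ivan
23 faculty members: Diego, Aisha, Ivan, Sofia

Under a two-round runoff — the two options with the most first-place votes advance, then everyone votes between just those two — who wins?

Round 1 first-place votes: Diego 26, Sofia 0, Aisha 51, Ivan 35.
Aisha and Ivan advance.
Runoff: Aisha is preferred to Ivan by 77 voters; Ivan by 35.
Aisha wins the runoff.

Aisha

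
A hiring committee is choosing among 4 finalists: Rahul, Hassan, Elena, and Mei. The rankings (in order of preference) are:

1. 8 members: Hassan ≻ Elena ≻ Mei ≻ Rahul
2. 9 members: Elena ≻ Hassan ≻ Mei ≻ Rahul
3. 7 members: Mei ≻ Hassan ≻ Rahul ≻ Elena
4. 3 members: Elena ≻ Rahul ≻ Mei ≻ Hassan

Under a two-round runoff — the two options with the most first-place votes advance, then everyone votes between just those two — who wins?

Hassan

Round 1 first-place votes: Rahul 0, Hassan 8, Elena 12, Mei 7.
Elena and Hassan advance.
Runoff: Elena is preferred to Hassan by 12 voters; Hassan by 15.
Hassan wins the runoff.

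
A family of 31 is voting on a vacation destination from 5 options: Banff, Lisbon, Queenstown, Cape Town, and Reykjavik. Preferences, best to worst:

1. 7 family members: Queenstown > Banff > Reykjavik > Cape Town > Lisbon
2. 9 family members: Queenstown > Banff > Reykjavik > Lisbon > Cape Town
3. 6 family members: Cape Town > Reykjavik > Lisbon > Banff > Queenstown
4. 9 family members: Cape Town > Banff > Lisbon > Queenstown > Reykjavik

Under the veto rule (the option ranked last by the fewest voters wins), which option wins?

Last-place votes: Banff 0, Lisbon 7, Queenstown 6, Cape Town 9, Reykjavik 9.
Banff is ranked last by the fewest voters, so Banff wins.

Banff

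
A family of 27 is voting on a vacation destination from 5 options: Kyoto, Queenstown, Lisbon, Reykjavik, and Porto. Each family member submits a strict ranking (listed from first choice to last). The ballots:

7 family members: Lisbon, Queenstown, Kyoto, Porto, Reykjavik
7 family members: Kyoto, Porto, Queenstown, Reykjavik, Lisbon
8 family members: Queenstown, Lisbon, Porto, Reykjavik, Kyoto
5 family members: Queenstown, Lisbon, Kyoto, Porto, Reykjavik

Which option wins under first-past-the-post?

First-place votes: Kyoto 7, Queenstown 13, Lisbon 7, Reykjavik 0, Porto 0.
Queenstown has the most first-place votes.

Queenstown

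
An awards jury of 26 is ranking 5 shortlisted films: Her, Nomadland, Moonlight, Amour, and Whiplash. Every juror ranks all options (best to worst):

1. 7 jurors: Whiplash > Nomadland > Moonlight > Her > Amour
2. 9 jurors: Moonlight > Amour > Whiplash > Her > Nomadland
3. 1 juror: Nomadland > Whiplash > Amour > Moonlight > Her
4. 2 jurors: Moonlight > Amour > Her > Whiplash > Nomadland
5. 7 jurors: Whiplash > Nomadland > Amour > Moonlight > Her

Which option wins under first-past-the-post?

Whiplash

First-place votes: Her 0, Nomadland 1, Moonlight 11, Amour 0, Whiplash 14.
Whiplash has the most first-place votes.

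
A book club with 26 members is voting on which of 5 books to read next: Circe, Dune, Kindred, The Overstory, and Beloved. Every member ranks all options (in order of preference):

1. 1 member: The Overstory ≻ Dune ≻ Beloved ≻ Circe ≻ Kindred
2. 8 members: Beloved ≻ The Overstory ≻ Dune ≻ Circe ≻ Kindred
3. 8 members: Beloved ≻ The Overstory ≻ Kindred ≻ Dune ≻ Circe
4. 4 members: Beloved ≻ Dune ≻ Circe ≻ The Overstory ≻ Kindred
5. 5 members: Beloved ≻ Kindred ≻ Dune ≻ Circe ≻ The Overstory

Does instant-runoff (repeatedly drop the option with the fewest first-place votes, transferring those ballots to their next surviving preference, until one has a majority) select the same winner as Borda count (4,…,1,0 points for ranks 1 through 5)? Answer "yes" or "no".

yes

Instant-runoff — R1 Circe 0, Dune 0, Kindred 0, The Overstory 1, Beloved 25 (Beloved winner). Winner: Beloved.
Borda — scores: Circe 22, Dune 49, Kindred 31, The Overstory 56, Beloved 102. Winner: Beloved.
The two methods agree.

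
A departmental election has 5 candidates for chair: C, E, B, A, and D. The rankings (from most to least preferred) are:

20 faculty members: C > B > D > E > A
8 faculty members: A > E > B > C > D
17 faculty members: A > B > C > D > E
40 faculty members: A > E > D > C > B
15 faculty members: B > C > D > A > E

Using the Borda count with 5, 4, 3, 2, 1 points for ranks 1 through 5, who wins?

A

C: 20·5 + 8·2 + 17·3 + 40·2 + 15·4 = 307
E: 20·2 + 8·4 + 17·1 + 40·4 + 15·1 = 264
B: 20·4 + 8·3 + 17·4 + 40·1 + 15·5 = 287
A: 20·1 + 8·5 + 17·5 + 40·5 + 15·2 = 375
D: 20·3 + 8·1 + 17·2 + 40·3 + 15·3 = 267
A has the highest Borda score (375).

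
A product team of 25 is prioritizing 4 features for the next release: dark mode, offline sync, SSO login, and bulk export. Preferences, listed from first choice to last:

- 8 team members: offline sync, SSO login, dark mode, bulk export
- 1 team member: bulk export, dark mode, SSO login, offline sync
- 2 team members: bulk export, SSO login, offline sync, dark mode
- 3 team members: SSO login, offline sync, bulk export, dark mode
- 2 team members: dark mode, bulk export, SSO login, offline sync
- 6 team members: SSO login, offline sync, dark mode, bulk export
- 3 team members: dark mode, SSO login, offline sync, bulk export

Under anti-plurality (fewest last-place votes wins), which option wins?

SSO login

Last-place votes: dark mode 5, offline sync 3, SSO login 0, bulk export 17.
SSO login is ranked last by the fewest voters, so SSO login wins.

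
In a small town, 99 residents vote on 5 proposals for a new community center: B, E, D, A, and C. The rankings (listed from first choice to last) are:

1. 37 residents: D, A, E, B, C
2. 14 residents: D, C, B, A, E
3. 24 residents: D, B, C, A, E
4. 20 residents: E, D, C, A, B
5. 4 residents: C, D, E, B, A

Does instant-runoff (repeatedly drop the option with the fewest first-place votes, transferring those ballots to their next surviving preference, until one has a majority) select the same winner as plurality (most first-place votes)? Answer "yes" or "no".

yes

Instant-runoff — R1 B 0, E 20, D 75, A 0, C 4 (D winner). Winner: D.
Plurality — first-place votes: B 0, E 20, D 75, A 0, C 4. Winner: D.
The two methods agree.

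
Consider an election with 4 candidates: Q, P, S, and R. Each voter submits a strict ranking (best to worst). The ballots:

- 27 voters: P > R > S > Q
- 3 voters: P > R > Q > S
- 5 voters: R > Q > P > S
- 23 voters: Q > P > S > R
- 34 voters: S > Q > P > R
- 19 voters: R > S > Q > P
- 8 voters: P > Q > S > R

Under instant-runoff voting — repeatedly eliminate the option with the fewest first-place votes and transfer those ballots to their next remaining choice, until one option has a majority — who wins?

P

Round 1: Q 23, P 38, S 34, R 24. Eliminate Q.
Round 2: P 61, S 34, R 24. P has a majority.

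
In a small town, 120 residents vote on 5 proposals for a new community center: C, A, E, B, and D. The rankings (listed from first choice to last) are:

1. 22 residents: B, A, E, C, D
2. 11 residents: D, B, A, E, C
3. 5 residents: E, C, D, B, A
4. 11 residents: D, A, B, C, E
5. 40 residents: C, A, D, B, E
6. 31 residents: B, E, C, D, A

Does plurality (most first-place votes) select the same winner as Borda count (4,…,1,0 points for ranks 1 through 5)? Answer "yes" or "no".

Plurality — first-place votes: C 40, A 0, E 5, B 53, D 22. Winner: B.
Borda — scores: C 270, A 241, E 168, B 312, D 209. Winner: B.
The two methods agree.

yes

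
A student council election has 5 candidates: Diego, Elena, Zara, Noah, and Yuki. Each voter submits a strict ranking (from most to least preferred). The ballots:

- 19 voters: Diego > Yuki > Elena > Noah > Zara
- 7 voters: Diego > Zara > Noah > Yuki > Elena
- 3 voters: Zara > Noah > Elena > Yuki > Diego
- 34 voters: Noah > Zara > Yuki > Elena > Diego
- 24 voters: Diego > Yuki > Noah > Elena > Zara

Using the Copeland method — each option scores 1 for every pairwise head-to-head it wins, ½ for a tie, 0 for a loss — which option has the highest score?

Diego: beats Elena, Zara, Noah, and Yuki → score 4.
Elena: loses to Diego, Zara, Noah, and Yuki → score 0.
Zara: beats Elena and Yuki; loses to Diego and Noah → score 2.
Noah: beats Elena, Zara, and Yuki; loses to Diego → score 3.
Yuki: beats Elena; loses to Diego, Zara, and Noah → score 1.
Diego has the best pairwise record.

Diego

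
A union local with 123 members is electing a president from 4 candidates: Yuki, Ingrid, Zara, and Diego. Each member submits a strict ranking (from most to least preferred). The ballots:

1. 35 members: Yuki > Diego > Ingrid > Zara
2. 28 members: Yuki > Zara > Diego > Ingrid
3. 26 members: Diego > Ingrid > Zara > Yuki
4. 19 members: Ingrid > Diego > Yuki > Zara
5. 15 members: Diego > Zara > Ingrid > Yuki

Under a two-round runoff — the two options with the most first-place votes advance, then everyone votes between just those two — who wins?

Round 1 first-place votes: Yuki 63, Ingrid 19, Zara 0, Diego 41.
Yuki and Diego advance.
Runoff: Yuki is preferred to Diego by 63 voters; Diego by 60.
Yuki wins the runoff.

Yuki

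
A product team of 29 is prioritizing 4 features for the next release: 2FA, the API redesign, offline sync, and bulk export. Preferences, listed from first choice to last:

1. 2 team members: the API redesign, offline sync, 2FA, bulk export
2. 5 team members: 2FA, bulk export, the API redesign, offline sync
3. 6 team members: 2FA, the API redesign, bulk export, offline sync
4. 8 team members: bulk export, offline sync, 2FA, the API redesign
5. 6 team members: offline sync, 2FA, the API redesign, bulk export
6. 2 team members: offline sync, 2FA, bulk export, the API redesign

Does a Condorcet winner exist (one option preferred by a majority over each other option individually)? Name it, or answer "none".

Checking pairwise contests:
offline sync beats 2FA 18–11.
2FA beats the API redesign 27–2.
bulk export beats offline sync 19–10.
2FA beats bulk export 21–8.
Every option loses at least one head-to-head, so there is no Condorcet winner.

none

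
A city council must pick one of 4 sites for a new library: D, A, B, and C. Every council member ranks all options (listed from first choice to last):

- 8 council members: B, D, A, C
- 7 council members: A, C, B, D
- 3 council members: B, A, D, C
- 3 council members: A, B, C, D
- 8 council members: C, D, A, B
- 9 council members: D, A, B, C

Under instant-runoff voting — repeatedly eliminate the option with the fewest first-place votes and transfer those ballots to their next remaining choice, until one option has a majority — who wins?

Round 1: D 9, A 10, B 11, C 8. Eliminate C.
Round 2: D 17, A 10, B 11. Eliminate A.
Round 3: D 17, B 21. B has a majority.

B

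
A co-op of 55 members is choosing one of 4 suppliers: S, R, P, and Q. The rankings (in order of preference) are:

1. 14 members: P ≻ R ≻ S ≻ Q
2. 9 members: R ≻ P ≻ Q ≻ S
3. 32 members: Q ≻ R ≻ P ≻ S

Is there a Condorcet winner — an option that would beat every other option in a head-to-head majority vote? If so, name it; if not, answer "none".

Q

Q vs S: 41–14 for Q.
Q vs R: 32–23 for Q.
Q vs P: 32–23 for Q.
Q beats every other option head-to-head.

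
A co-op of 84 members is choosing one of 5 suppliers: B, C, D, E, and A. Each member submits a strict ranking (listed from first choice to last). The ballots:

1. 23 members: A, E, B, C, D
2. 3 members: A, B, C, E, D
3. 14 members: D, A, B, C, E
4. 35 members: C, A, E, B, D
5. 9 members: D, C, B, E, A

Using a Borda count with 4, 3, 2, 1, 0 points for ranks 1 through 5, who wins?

B: 23·2 + 3·3 + 14·2 + 35·1 + 9·2 = 136
C: 23·1 + 3·2 + 14·1 + 35·4 + 9·3 = 210
D: 23·0 + 3·0 + 14·4 + 35·0 + 9·4 = 92
E: 23·3 + 3·1 + 14·0 + 35·2 + 9·1 = 151
A: 23·4 + 3·4 + 14·3 + 35·3 + 9·0 = 251
A has the highest Borda score (251).

A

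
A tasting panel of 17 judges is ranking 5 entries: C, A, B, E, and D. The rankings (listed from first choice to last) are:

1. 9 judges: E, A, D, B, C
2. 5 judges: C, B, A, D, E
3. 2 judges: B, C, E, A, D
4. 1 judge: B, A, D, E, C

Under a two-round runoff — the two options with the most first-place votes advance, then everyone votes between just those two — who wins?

Round 1 first-place votes: C 5, A 0, B 3, E 9, D 0.
E and C advance.
Runoff: E is preferred to C by 10 voters; C by 7.
E wins the runoff.

E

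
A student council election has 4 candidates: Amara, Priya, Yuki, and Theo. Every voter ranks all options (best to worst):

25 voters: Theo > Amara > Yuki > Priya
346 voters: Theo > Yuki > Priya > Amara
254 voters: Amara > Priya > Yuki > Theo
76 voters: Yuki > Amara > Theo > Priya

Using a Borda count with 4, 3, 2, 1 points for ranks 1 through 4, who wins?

Amara: 25·3 + 346·1 + 254·4 + 76·3 = 1665
Priya: 25·1 + 346·2 + 254·3 + 76·1 = 1555
Yuki: 25·2 + 346·3 + 254·2 + 76·4 = 1900
Theo: 25·4 + 346·4 + 254·1 + 76·2 = 1890
Yuki has the highest Borda score (1900).

Yuki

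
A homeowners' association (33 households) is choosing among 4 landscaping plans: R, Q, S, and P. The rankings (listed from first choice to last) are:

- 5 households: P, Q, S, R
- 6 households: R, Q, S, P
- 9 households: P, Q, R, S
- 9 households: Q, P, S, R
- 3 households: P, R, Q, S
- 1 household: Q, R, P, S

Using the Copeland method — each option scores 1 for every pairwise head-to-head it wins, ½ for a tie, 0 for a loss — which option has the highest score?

R: beats S; loses to Q and P → score 1.
Q: beats R and S; loses to P → score 2.
S: loses to R, Q, and P → score 0.
P: beats R, Q, and S → score 3.
P has the best pairwise record.

P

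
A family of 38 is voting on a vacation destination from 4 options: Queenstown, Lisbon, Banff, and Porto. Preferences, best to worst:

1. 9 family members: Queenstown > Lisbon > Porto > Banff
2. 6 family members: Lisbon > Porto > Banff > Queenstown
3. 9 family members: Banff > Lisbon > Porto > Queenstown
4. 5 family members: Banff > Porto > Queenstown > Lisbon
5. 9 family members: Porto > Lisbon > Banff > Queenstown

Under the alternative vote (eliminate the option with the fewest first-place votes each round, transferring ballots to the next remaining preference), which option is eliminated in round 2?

Round 1: Queenstown 9, Lisbon 6, Banff 14, Porto 9. Eliminate Lisbon.
Round 2: Queenstown 9, Banff 14, Porto 15. Eliminate Queenstown.

Queenstown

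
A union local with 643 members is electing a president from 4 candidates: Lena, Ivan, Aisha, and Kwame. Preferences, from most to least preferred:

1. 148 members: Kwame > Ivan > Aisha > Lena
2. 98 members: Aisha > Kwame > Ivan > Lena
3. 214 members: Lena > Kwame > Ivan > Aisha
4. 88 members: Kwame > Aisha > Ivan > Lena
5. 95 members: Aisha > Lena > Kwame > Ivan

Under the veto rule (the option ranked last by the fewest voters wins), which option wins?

Kwame

Last-place votes: Lena 334, Ivan 95, Aisha 214, Kwame 0.
Kwame is ranked last by the fewest voters, so Kwame wins.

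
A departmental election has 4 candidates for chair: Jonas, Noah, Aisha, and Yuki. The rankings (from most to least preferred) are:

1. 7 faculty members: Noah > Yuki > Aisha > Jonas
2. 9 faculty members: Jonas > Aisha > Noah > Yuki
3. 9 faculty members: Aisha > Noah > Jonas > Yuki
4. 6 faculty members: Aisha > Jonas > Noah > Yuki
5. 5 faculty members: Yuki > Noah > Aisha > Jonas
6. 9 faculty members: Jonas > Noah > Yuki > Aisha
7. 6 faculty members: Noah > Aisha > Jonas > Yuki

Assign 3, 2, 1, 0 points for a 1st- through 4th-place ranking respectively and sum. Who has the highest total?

Jonas: 7·0 + 9·3 + 9·1 + 6·2 + 5·0 + 9·3 + 6·1 = 81
Noah: 7·3 + 9·1 + 9·2 + 6·1 + 5·2 + 9·2 + 6·3 = 100
Aisha: 7·1 + 9·2 + 9·3 + 6·3 + 5·1 + 9·0 + 6·2 = 87
Yuki: 7·2 + 9·0 + 9·0 + 6·0 + 5·3 + 9·1 + 6·0 = 38
Noah has the highest Borda score (100).

Noah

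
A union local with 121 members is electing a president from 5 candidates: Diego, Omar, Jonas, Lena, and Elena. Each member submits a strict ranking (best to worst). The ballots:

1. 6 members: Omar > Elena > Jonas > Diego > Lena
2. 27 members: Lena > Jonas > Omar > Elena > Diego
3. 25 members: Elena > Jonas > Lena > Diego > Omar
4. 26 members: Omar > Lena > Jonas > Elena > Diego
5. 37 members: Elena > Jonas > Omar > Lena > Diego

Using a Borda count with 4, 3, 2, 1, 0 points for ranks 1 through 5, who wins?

Jonas

Diego: 6·1 + 27·0 + 25·1 + 26·0 + 37·0 = 31
Omar: 6·4 + 27·2 + 25·0 + 26·4 + 37·2 = 256
Jonas: 6·2 + 27·3 + 25·3 + 26·2 + 37·3 = 331
Lena: 6·0 + 27·4 + 25·2 + 26·3 + 37·1 = 273
Elena: 6·3 + 27·1 + 25·4 + 26·1 + 37·4 = 319
Jonas has the highest Borda score (331).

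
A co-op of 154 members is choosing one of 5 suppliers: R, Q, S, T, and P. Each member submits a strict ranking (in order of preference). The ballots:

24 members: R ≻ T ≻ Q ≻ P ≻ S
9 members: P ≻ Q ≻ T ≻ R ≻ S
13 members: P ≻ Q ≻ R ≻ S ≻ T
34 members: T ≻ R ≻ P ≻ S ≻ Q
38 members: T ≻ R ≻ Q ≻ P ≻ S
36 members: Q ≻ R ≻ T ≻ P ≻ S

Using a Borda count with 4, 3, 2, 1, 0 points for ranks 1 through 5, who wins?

R

R: 24·4 + 9·1 + 13·2 + 34·3 + 38·3 + 36·3 = 455
Q: 24·2 + 9·3 + 13·3 + 34·0 + 38·2 + 36·4 = 334
S: 24·0 + 9·0 + 13·1 + 34·1 + 38·0 + 36·0 = 47
T: 24·3 + 9·2 + 13·0 + 34·4 + 38·4 + 36·2 = 450
P: 24·1 + 9·4 + 13·4 + 34·2 + 38·1 + 36·1 = 254
R has the highest Borda score (455).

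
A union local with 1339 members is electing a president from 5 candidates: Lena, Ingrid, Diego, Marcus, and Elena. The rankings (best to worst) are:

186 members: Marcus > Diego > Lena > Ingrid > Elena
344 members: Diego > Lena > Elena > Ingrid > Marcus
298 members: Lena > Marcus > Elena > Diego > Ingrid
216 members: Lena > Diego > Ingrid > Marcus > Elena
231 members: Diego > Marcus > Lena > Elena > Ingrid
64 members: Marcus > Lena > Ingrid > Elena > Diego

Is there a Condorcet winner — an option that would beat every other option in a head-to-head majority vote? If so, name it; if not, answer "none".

Diego vs Lena: 761–578 for Diego.
Diego vs Ingrid: 1275–64 for Diego.
Diego vs Marcus: 791–548 for Diego.
Diego vs Elena: 977–362 for Diego.
Diego beats every other option head-to-head.

Diego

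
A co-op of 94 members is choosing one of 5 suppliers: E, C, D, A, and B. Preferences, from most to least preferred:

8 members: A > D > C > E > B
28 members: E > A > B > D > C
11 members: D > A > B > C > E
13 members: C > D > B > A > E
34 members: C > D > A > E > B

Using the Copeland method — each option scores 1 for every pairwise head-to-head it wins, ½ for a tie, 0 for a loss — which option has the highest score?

D

E: beats B; loses to C, D, and A → score 1.
C: beats E and B; ties D and A → score 3.
D: beats E, A, and B; ties C → score 3.5.
A: beats E and B; ties C; loses to D → score 2.5.
B: loses to E, C, D, and A → score 0.
D has the best pairwise record.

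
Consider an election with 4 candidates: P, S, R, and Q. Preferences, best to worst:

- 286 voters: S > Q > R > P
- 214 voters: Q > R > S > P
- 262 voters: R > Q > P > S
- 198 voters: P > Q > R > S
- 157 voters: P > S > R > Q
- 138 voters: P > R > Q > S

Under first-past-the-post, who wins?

First-place votes: P 493, S 286, R 262, Q 214.
P has the most first-place votes.

P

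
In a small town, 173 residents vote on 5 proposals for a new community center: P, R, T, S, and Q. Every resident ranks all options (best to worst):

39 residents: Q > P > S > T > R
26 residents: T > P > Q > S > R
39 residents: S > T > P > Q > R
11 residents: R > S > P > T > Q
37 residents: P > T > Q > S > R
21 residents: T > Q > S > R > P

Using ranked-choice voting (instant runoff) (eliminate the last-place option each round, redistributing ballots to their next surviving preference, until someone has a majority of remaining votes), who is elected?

Round 1: P 37, R 11, T 47, S 39, Q 39. Eliminate R.
Round 2: P 37, T 47, S 50, Q 39. Eliminate P.
Round 3: T 84, S 50, Q 39. Eliminate Q.
Round 4: T 84, S 89. S has a majority.

S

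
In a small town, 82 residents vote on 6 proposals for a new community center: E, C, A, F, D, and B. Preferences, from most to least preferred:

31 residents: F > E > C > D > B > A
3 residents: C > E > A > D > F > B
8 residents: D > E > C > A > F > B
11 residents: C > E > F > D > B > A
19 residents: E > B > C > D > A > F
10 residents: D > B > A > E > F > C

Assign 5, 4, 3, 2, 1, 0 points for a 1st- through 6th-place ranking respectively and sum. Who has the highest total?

E: 31·4 + 3·4 + 8·4 + 11·4 + 19·5 + 10·2 = 327
C: 31·3 + 3·5 + 8·3 + 11·5 + 19·3 + 10·0 = 244
A: 31·0 + 3·3 + 8·2 + 11·0 + 19·1 + 10·3 = 74
F: 31·5 + 3·1 + 8·1 + 11·3 + 19·0 + 10·1 = 209
D: 31·2 + 3·2 + 8·5 + 11·2 + 19·2 + 10·5 = 218
B: 31·1 + 3·0 + 8·0 + 11·1 + 19·4 + 10·4 = 158
E has the highest Borda score (327).

E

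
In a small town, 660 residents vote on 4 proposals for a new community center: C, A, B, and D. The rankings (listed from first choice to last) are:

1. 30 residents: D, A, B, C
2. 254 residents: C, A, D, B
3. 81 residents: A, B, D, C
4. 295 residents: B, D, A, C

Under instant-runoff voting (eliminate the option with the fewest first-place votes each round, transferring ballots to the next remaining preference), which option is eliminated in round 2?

Round 1: C 254, A 81, B 295, D 30. Eliminate D.
Round 2: C 254, A 111, B 295. Eliminate A.

A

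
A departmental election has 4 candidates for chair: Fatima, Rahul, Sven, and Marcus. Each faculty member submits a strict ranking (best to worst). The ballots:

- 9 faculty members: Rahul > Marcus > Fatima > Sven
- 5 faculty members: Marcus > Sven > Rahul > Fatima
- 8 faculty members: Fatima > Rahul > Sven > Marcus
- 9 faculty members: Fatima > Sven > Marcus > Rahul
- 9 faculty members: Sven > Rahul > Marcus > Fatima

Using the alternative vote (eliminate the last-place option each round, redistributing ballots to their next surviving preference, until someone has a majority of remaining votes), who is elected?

Round 1: Fatima 17, Rahul 9, Sven 9, Marcus 5. Eliminate Marcus.
Round 2: Fatima 17, Rahul 9, Sven 14. Eliminate Rahul.
Round 3: Fatima 26, Sven 14. Fatima has a majority.

Fatima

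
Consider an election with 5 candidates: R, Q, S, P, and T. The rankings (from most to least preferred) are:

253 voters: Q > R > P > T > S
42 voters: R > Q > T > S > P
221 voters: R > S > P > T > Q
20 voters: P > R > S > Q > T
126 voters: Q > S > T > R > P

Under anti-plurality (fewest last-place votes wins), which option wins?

R

Last-place votes: R 0, Q 221, S 253, P 168, T 20.
R is ranked last by the fewest voters, so R wins.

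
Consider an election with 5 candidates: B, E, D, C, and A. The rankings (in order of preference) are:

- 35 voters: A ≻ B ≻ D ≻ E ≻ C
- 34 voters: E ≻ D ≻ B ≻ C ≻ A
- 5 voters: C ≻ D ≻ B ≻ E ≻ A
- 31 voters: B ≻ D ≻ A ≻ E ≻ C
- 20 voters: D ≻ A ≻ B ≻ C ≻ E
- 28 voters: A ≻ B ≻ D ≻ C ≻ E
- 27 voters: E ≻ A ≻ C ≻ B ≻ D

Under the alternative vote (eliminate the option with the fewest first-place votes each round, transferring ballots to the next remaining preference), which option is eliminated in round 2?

Round 1: B 31, E 61, D 20, C 5, A 63. Eliminate C.
Round 2: B 31, E 61, D 25, A 63. Eliminate D.

D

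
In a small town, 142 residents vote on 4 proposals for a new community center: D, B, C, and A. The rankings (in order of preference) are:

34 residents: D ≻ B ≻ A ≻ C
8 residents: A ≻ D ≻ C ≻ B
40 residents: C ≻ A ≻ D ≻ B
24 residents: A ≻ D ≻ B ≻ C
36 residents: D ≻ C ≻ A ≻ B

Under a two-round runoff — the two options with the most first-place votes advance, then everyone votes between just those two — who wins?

Round 1 first-place votes: D 70, B 0, C 40, A 32.
D and C advance.
Runoff: D is preferred to C by 102 voters; C by 40.
D wins the runoff.

D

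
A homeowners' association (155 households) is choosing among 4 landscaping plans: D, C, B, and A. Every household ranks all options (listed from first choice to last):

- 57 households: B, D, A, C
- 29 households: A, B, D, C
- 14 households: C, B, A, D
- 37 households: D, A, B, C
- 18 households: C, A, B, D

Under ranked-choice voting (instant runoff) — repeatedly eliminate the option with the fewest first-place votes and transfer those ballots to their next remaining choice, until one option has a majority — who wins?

B

Round 1: D 37, C 32, B 57, A 29. Eliminate A.
Round 2: D 37, C 32, B 86. B has a majority.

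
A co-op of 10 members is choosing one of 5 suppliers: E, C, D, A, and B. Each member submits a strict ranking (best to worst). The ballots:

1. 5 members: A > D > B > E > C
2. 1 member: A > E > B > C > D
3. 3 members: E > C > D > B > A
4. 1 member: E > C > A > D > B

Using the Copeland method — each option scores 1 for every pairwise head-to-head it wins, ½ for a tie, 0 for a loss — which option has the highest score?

E: beats C; ties D and B; loses to A → score 2.
C: ties D; loses to E, A, and B → score 0.5.
D: beats B; ties E and C; loses to A → score 2.
A: beats E, C, D, and B → score 4.
B: beats C; ties E; loses to D and A → score 1.5.
A has the best pairwise record.

A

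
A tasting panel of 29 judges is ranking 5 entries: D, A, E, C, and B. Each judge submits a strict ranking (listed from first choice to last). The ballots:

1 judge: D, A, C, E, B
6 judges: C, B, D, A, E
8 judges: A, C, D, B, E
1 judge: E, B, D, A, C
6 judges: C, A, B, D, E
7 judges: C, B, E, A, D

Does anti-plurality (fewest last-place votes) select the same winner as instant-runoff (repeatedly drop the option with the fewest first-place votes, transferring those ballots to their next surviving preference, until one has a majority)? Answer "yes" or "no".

no

Anti-plurality — last-place votes: D 7, A 0, E 20, C 1, B 1. Winner: A.
Instant-runoff — R1 D 1, A 8, E 1, C 19, B 0 (C winner). Winner: C.
The two methods disagree.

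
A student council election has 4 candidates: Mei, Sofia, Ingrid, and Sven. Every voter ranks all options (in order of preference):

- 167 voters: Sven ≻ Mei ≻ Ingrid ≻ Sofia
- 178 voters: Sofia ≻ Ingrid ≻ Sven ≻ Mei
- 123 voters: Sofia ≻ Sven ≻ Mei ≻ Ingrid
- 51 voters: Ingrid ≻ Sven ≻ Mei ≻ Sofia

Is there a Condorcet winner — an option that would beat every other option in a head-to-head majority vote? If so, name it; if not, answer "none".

Sofia vs Mei: 301–218 for Sofia.
Sofia vs Ingrid: 301–218 for Sofia.
Sofia vs Sven: 301–218 for Sofia.
Sofia beats every other option head-to-head.

Sofia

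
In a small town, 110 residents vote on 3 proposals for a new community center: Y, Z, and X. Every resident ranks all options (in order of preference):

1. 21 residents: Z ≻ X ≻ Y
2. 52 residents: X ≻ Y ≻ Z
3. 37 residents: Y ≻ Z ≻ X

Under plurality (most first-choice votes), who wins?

First-place votes: Y 37, Z 21, X 52.
X has the most first-place votes.

X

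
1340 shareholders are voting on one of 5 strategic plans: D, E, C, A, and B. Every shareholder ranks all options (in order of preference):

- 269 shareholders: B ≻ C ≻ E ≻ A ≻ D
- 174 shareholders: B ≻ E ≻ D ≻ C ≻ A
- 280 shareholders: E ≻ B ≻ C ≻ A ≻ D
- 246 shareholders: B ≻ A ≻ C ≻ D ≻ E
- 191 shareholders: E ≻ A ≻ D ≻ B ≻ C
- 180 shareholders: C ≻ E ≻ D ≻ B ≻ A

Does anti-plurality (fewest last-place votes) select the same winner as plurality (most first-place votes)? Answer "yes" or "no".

yes

Anti-plurality — last-place votes: D 549, E 246, C 191, A 354, B 0. Winner: B.
Plurality — first-place votes: D 0, E 471, C 180, A 0, B 689. Winner: B.
The two methods agree.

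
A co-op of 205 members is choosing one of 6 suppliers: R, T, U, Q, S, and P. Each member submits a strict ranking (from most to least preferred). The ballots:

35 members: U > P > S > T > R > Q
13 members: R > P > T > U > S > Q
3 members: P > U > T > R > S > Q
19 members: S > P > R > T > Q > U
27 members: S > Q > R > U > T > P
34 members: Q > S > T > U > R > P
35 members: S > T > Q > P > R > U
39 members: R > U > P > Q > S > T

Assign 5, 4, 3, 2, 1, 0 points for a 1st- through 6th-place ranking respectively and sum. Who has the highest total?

R: 35·1 + 13·5 + 3·2 + 19·3 + 27·3 + 34·1 + 35·1 + 39·5 = 508
T: 35·2 + 13·3 + 3·3 + 19·2 + 27·1 + 34·3 + 35·4 + 39·0 = 425
U: 35·5 + 13·2 + 3·4 + 19·0 + 27·2 + 34·2 + 35·0 + 39·4 = 491
Q: 35·0 + 13·0 + 3·0 + 19·1 + 27·4 + 34·5 + 35·3 + 39·2 = 480
S: 35·3 + 13·1 + 3·1 + 19·5 + 27·5 + 34·4 + 35·5 + 39·1 = 701
P: 35·4 + 13·4 + 3·5 + 19·4 + 27·0 + 34·0 + 35·2 + 39·3 = 470
S has the highest Borda score (701).

S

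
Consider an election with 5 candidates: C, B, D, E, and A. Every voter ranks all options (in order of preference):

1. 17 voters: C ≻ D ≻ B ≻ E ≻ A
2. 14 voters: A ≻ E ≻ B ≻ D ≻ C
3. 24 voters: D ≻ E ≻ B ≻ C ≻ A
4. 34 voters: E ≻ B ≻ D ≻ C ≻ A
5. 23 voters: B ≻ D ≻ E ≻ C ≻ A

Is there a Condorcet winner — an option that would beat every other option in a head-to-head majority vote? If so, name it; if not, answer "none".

none

Checking pairwise contests:
B beats C 95–17.
E beats B 72–40.
B beats D 71–41.
D beats E 64–48.
C beats A 98–14.
Every option loses at least one head-to-head, so there is no Condorcet winner.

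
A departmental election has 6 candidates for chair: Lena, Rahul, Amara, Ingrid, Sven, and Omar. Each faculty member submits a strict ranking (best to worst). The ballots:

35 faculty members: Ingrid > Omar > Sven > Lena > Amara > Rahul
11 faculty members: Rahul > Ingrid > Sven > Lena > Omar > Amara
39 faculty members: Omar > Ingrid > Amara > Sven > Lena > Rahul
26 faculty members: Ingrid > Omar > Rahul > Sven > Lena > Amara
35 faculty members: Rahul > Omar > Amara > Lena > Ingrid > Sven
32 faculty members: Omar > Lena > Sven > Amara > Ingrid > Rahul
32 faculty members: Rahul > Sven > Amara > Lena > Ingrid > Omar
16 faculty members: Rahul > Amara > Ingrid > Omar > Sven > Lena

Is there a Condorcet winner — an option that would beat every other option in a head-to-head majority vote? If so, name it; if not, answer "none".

Checking pairwise contests:
Rahul beats Lena 120–106.
Ingrid beats Rahul 132–94.
Rahul beats Amara 120–106.
Amara beats Ingrid 115–111.
Rahul beats Sven 120–106.
Ingrid beats Omar 120–106.
Every option loses at least one head-to-head, so there is no Condorcet winner.

none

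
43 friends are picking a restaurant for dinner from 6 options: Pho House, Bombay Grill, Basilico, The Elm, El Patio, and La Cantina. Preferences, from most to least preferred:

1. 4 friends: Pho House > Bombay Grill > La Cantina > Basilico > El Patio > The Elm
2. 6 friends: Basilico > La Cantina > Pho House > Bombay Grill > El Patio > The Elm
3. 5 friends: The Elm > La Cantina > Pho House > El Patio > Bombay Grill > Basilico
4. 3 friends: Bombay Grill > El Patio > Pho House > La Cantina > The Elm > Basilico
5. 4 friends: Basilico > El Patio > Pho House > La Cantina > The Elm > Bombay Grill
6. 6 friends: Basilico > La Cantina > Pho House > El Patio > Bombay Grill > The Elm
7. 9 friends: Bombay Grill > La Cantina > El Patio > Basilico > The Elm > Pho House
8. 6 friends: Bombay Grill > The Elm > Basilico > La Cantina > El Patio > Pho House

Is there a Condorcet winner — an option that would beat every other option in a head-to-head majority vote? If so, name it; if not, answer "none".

Checking pairwise contests:
Basilico beats Pho House 31–12.
Pho House beats Bombay Grill 25–18.
Bombay Grill beats Basilico 27–16.
Pho House beats The Elm 23–20.
Bombay Grill beats El Patio 28–15.
Bombay Grill beats La Cantina 22–21.
Every option loses at least one head-to-head, so there is no Condorcet winner.

none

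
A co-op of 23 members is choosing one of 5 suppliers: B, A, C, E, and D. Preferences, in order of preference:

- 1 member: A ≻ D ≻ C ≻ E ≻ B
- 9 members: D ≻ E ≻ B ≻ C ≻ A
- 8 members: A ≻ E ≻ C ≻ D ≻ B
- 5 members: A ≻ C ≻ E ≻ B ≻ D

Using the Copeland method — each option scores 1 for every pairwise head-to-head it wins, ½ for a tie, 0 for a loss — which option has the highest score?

B: loses to A, C, E, and D → score 0.
A: beats B, C, E, and D → score 4.
C: beats B and D; loses to A and E → score 2.
E: beats B, C, and D; loses to A → score 3.
D: beats B; loses to A, C, and E → score 1.
A has the best pairwise record.

A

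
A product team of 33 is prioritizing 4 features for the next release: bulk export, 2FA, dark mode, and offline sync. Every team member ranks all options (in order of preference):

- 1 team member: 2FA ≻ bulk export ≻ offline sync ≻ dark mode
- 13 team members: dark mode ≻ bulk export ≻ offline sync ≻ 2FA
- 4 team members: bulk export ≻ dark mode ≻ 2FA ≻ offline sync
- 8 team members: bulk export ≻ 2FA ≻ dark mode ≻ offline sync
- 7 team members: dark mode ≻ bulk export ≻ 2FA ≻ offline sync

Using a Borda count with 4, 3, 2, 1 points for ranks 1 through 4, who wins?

bulk export

bulk export: 1·3 + 13·3 + 4·4 + 8·4 + 7·3 = 111
2FA: 1·4 + 13·1 + 4·2 + 8·3 + 7·2 = 63
dark mode: 1·1 + 13·4 + 4·3 + 8·2 + 7·4 = 109
offline sync: 1·2 + 13·2 + 4·1 + 8·1 + 7·1 = 47
bulk export has the highest Borda score (111).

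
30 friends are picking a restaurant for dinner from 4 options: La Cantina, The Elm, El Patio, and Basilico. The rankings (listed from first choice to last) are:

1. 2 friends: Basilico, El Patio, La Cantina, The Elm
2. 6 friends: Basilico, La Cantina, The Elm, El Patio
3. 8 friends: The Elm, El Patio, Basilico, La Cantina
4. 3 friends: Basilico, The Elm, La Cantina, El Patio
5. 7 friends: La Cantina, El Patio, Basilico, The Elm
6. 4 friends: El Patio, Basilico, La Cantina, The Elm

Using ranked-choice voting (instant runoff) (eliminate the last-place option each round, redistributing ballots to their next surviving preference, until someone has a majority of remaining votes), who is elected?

Basilico

Round 1: La Cantina 7, The Elm 8, El Patio 4, Basilico 11. Eliminate El Patio.
Round 2: La Cantina 7, The Elm 8, Basilico 15. Eliminate La Cantina.
Round 3: The Elm 8, Basilico 22. Basilico has a majority.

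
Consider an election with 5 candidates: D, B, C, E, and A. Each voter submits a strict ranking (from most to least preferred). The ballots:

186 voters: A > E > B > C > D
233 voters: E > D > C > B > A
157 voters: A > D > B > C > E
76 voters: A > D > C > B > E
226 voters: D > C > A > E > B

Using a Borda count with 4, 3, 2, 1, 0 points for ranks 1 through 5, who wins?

D

D: 186·0 + 233·3 + 157·3 + 76·3 + 226·4 = 2302
B: 186·2 + 233·1 + 157·2 + 76·1 + 226·0 = 995
C: 186·1 + 233·2 + 157·1 + 76·2 + 226·3 = 1639
E: 186·3 + 233·4 + 157·0 + 76·0 + 226·1 = 1716
A: 186·4 + 233·0 + 157·4 + 76·4 + 226·2 = 2128
D has the highest Borda score (2302).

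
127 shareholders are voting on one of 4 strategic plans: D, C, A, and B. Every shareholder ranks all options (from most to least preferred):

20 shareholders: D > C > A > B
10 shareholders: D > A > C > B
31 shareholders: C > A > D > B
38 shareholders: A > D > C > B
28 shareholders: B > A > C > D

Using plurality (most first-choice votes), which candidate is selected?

A

First-place votes: D 30, C 31, A 38, B 28.
A has the most first-place votes.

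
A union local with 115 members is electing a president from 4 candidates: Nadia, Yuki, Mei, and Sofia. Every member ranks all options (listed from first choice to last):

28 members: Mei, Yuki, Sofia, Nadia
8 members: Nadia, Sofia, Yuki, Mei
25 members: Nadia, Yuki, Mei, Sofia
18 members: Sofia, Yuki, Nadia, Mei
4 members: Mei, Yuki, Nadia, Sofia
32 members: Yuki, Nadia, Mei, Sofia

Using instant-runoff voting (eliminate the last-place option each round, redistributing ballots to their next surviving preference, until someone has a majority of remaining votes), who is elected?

Round 1: Nadia 33, Yuki 32, Mei 32, Sofia 18. Eliminate Sofia.
Round 2: Nadia 33, Yuki 50, Mei 32. Eliminate Mei.
Round 3: Nadia 33, Yuki 82. Yuki has a majority.

Yuki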